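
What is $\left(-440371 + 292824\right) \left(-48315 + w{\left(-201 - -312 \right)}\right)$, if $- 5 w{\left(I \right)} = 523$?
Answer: $\frac{35720833606}{5} \approx 7.1442 \cdot 10^{9}$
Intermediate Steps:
$w{\left(I \right)} = - \frac{523}{5}$ ($w{\left(I \right)} = \left(- \frac{1}{5}\right) 523 = - \frac{523}{5}$)
$\left(-440371 + 292824\right) \left(-48315 + w{\left(-201 - -312 \right)}\right) = \left(-440371 + 292824\right) \left(-48315 - \frac{523}{5}\right) = \left(-147547\right) \left(- \frac{242098}{5}\right) = \frac{35720833606}{5}$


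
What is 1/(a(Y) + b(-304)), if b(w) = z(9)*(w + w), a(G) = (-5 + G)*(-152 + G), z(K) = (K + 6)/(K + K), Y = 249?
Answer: 3/69484 ≈ 4.3175e-5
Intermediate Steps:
z(K) = (6 + K)/(2*K) (z(K) = (6 + K)/((2*K)) = (6 + K)*(1/(2*K)) = (6 + K)/(2*K))
a(G) = (-152 + G)*(-5 + G)
b(w) = 5*w/3 (b(w) = ((½)*(6 + 9)/9)*(w + w) = ((½)*(⅑)*15)*(2*w) = 5*(2*w)/6 = 5*w/3)
1/(a(Y) + b(-304)) = 1/((760 + 249² - 157*249) + (5/3)*(-304)) = 1/((760 + 62001 - 39093) - 1520/3) = 1/(23668 - 1520/3) = 1/(69484/3) = 3/69484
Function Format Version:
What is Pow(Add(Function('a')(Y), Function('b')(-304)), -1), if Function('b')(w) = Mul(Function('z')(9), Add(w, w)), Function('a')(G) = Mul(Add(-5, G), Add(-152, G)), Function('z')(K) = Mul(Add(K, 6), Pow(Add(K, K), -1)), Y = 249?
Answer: Rational(3, 69484) ≈ 4.3175e-5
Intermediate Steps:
Function('z')(K) = Mul(Rational(1, 2), Pow(K, -1), Add(6, K)) (Function('z')(K) = Mul(Add(6, K), Pow(Mul(2, K), -1)) = Mul(Add(6, K), Mul(Rational(1, 2), Pow(K, -1))) = Mul(Rational(1, 2), Pow(K, -1), Add(6, K)))
Function('a')(G) = Mul(Add(-152, G), Add(-5, G))
Function('b')(w) = Mul(Rational(5, 3), w) (Function('b')(w) = Mul(Mul(Rational(1, 2), Pow(9, -1), Add(6, 9)), Add(w, w)) = Mul(Mul(Rational(1, 2), Rational(1, 9), 15), Mul(2, w)) = Mul(Rational(5, 6), Mul(2, w)) = Mul(Rational(5, 3), w))
Pow(Add(Function('a')(Y), Function('b')(-304)), -1) = Pow(Add(Add(760, Pow(249, 2), Mul(-157, 249)), Mul(Rational(5, 3), -304)), -1) = Pow(Add(Add(760, 62001, -39093), Rational(-1520, 3)), -1) = Pow(Add(23668, Rational(-1520, 3)), -1) = Pow(Rational(69484, 3), -1) = Rational(3, 69484)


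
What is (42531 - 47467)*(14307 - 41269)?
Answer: 133084432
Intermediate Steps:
(42531 - 47467)*(14307 - 41269) = -4936*(-26962) = 133084432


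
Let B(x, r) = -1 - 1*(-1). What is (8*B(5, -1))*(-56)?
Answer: 0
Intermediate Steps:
B(x, r) = 0 (B(x, r) = -1 + 1 = 0)
(8*B(5, -1))*(-56) = (8*0)*(-56) = 0*(-56) = 0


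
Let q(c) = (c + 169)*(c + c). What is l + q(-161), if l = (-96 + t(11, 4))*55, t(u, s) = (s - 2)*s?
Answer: -7416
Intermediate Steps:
q(c) = 2*c*(169 + c) (q(c) = (169 + c)*(2*c) = 2*c*(169 + c))
t(u, s) = s*(-2 + s) (t(u, s) = (-2 + s)*s = s*(-2 + s))
l = -4840 (l = (-96 + 4*(-2 + 4))*55 = (-96 + 4*2)*55 = (-96 + 8)*55 = -88*55 = -4840)
l + q(-161) = -4840 + 2*(-161)*(169 - 161) = -4840 + 2*(-161)*8 = -4840 - 2576 = -7416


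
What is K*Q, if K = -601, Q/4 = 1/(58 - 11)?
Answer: -2404/47 ≈ -51.149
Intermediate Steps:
Q = 4/47 (Q = 4/(58 - 11) = 4/47 ≈ 0.085106)
K*Q = -601*4/47 = -2404/47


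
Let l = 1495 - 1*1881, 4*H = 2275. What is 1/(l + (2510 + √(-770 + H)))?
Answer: 8496/18046309 - 2*I*√805/18046309 ≈ 0.00047079 - 3.1444e-6*I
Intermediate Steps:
H = 2275/4 (H = (¼)*2275 = 2275/4 ≈ 568.75)
l = -386 (l = 1495 - 1881 = -386)
1/(l + (2510 + √(-770 + H))) = 1/(-386 + (2510 + √(-770 + 2275/4))) = 1/(-386 + (2510 + √(-805/4))) = 1/(-386 + (2510 + I*√805/2)) = 1/(2124 + I*√805/2)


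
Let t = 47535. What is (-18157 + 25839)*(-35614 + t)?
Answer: 91577122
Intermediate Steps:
(-18157 + 25839)*(-35614 + t) = (-18157 + 25839)*(-35614 + 47535) = 7682*11921 = 91577122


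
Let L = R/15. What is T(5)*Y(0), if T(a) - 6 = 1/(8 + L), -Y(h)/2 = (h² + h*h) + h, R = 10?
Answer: 0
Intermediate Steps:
L = ⅔ (L = 10/15 = 10*(1/15) = ⅔ ≈ 0.66667)
Y(h) = -4*h² - 2*h (Y(h) = -2*((h² + h*h) + h) = -2*((h² + h²) + h) = -2*(2*h² + h) = -2*(h + 2*h²) = -4*h² - 2*h)
T(a) = 159/26 (T(a) = 6 + 1/(8 + ⅔) = 6 + 1/(26/3) = 6 + 3/26 = 159/26)
T(5)*Y(0) = 159*(-2*0*(1 + 2*0))/26 = 159*(-2*0*(1 + 0))/26 = 159*(-2*0*1)/26 = (159/26)*0 = 0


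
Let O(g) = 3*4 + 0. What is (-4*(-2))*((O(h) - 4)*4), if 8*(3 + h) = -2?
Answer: 256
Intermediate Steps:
h = -13/4 (h = -3 + (⅛)*(-2) = -3 - ¼ = -13/4 ≈ -3.2500)
O(g) = 12 (O(g) = 12 + 0 = 12)
(-4*(-2))*((O(h) - 4)*4) = (-4*(-2))*((12 - 4)*4) = 8*(8*4) = 8*32 = 256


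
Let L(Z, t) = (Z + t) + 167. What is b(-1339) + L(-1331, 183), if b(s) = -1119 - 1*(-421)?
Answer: -1679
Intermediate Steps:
L(Z, t) = 167 + Z + t
b(s) = -698 (b(s) = -1119 + 421 = -698)
b(-1339) + L(-1331, 183) = -698 + (167 - 1331 + 183) = -698 - 981 = -1679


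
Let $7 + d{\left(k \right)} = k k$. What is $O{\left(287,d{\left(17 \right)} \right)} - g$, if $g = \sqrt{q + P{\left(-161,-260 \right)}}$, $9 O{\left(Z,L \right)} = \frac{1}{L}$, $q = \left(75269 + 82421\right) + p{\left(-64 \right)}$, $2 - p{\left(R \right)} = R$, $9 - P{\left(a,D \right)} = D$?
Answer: $\frac{1}{2538} - 35 \sqrt{129} \approx -397.52$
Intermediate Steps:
$d{\left(k \right)} = -7 + k^{2}$ ($d{\left(k \right)} = -7 + k k = -7 + k^{2}$)
$P{\left(a,D \right)} = 9 - D$
$p{\left(R \right)} = 2 - R$
$q = 157756$ ($q = \left(75269 + 82421\right) + \left(2 - -64\right) = 157690 + \left(2 + 64\right) = 157690 + 66 = 157756$)
$O{\left(Z,L \right)} = \frac{1}{9 L}$
$g = 35 \sqrt{129}$ ($g = \sqrt{157756 + \left(9 - -260\right)} = \sqrt{157756 + \left(9 + 260\right)} = \sqrt{157756 + 269} = \sqrt{158025} = 35 \sqrt{129} \approx 397.52$)
$O{\left(287,d{\left(17 \right)} \right)} - g = \frac{1}{9 \left(-7 + 17^{2}\right)} - 35 \sqrt{129} = \frac{1}{9 \left(-7 + 289\right)} - 35 \sqrt{129} = \frac{1}{9 \cdot 282} - 35 \sqrt{129} = \frac{1}{9} \cdot \frac{1}{282} - 35 \sqrt{129} = \frac{1}{2538} - 35 \sqrt{129}$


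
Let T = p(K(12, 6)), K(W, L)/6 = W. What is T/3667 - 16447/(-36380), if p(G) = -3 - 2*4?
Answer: 59910969/133405460 ≈ 0.44909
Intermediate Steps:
K(W, L) = 6*W
p(G) = -11 (p(G) = -3 - 8 = -11)
T = -11
T/3667 - 16447/(-36380) = -11/3667 - 16447/(-36380) = -11*1/3667 - 16447*(-1/36380) = -11/3667 + 16447/36380 = 59910969/133405460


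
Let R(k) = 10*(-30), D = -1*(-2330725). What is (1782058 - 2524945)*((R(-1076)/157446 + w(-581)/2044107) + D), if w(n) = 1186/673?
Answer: -2314989894409905808302431/1337012004913 ≈ -1.7315e+12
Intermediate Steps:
w(n) = 1186/673 (w(n) = 1186*(1/673) = 1186/673)
D = 2330725
R(k) = -300
(1782058 - 2524945)*((R(-1076)/157446 + w(-581)/2044107) + D) = (1782058 - 2524945)*((-300/157446 + (1186/673)/2044107) + 2330725) = -742887*((-300*1/157446 + (1186/673)*(1/2044107)) + 2330725) = -742887*((-50/26241 + 1186/1375684011) + 2330725) = -742887*(-22917692908/12033108044217 + 2330725) = -742887*28045865723439974417/12033108044217 = -2314989894409905808302431/1337012004913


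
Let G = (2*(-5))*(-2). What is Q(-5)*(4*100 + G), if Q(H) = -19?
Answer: -7980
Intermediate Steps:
G = 20 (G = -10*(-2) = 20)
Q(-5)*(4*100 + G) = -19*(4*100 + 20) = -19*(400 + 20) = -19*420 = -7980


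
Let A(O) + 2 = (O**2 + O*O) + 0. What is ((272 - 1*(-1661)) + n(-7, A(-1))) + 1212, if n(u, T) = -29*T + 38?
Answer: 3183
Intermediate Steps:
A(O) = -2 + 2*O**2 (A(O) = -2 + ((O**2 + O*O) + 0) = -2 + ((O**2 + O**2) + 0) = -2 + (2*O**2 + 0) = -2 + 2*O**2)
n(u, T) = 38 - 29*T
((272 - 1*(-1661)) + n(-7, A(-1))) + 1212 = ((272 - 1*(-1661)) + (38 - 29*(-2 + 2*(-1)**2))) + 1212 = ((272 + 1661) + (38 - 29*(-2 + 2*1))) + 1212 = (1933 + (38 - 29*(-2 + 2))) + 1212 = (1933 + (38 - 29*0)) + 1212 = (1933 + (38 + 0)) + 1212 = (1933 + 38) + 1212 = 1971 + 1212 = 3183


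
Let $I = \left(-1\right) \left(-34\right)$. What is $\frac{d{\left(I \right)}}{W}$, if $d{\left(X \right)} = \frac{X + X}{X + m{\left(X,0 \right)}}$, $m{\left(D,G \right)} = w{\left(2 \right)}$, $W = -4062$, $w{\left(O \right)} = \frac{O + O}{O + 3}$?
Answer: $- \frac{85}{176697} \approx -0.00048105$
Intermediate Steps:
$w{\left(O \right)} = \frac{2 O}{3 + O}$
$m{\left(D,G \right)} = \frac{4}{5}$ ($m{\left(D,G \right)} = 2 \cdot 2 \frac{1}{3 + 2} = 2 \cdot 2 \cdot \frac{1}{5} = \frac{4}{5}$)
$I = 34$
$d{\left(X \right)} = \frac{2 X}{\frac{4}{5} + X}$ ($d{\left(X \right)} = \frac{X + X}{X + \frac{4}{5}} = \frac{2 X}{\frac{4}{5} + X}$)
$\frac{d{\left(I \right)}}{W} = \frac{10 \cdot 34 \frac{1}{4 + 5 \cdot 34}}{-4062} = 10 \cdot 34 \frac{1}{4 + 170} \left(- \frac{1}{4062}\right) = 10 \cdot 34 \cdot \frac{1}{174} \left(- \frac{1}{4062}\right) = \frac{170}{87} \left(- \frac{1}{4062}\right) = - \frac{85}{176697}$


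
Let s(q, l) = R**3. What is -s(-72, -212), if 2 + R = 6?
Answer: -64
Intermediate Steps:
R = 4 (R = -2 + 6 = 4)
s(q, l) = 64 (s(q, l) = 4**3 = 64)
-s(-72, -212) = -1*64 = -64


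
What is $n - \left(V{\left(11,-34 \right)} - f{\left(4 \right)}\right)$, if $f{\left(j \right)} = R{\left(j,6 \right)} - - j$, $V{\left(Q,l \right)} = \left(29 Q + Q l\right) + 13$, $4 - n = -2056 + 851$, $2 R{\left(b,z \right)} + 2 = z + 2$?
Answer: $1258$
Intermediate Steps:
$R{\left(b,z \right)} = \frac{z}{2}$ ($R{\left(b,z \right)} = -1 + \frac{z + 2}{2} = -1 + \frac{2 + z}{2} = -1 + \left(1 + \frac{z}{2}\right) = \frac{z}{2}$)
$n = 1209$ ($n = 4 - \left(-2056 + 851\right) = 4 - -1205 = 4 + 1205 = 1209$)
$V{\left(Q,l \right)} = 13 + 29 Q + Q l$
$f{\left(j \right)} = 3 + j$ ($f{\left(j \right)} = \frac{1}{2} \cdot 6 - - j = 3 + j$)
$n - \left(V{\left(11,-34 \right)} - f{\left(4 \right)}\right) = 1209 - \left(\left(13 + 29 \cdot 11 + 11 \left(-34\right)\right) - \left(3 + 4\right)\right) = 1209 - \left(\left(13 + 319 - 374\right) - 7\right) = 1209 - \left(-42 - 7\right) = 1209 - -49 = 1209 + 49 = 1258$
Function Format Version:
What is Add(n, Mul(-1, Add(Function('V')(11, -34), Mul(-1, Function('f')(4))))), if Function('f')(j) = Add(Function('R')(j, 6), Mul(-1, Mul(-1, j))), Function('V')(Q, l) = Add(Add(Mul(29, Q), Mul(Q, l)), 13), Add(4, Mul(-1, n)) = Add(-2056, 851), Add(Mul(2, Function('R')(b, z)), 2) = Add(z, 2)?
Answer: 1258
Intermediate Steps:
Function('R')(b, z) = Mul(Rational(1, 2), z) (Function('R')(b, z) = Add(-1, Mul(Rational(1, 2), Add(z, 2))) = Add(-1, Mul(Rational(1, 2), Add(2, z))) = Add(-1, Add(1, Mul(Rational(1, 2), z))) = Mul(Rational(1, 2), z))
n = 1209 (n = Add(4, Mul(-1, Add(-2056, 851))) = Add(4, Mul(-1, -1205)) = Add(4, 1205) = 1209)
Function('V')(Q, l) = Add(13, Mul(29, Q), Mul(Q, l))
Function('f')(j) = Add(3, j) (Function('f')(j) = Add(Mul(Rational(1, 2), 6), Mul(-1, Mul(-1, j))) = Add(3, j))
Add(n, Mul(-1, Add(Function('V')(11, -34), Mul(-1, Function('f')(4))))) = Add(1209, Mul(-1, Add(Add(13, Mul(29, 11), Mul(11, -34)), Mul(-1, Add(3, 4))))) = Add(1209, Mul(-1, Add(Add(13, 319, -374), Mul(-1, 7)))) = Add(1209, Mul(-1, Add(-42, -7))) = Add(1209, Mul(-1, -49)) = Add(1209, 49) = 1258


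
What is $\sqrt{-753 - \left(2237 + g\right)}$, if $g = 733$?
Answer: $i \sqrt{3723} \approx 61.016 i$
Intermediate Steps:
$\sqrt{-753 - \left(2237 + g\right)} = \sqrt{-753 - 2970} = \sqrt{-3723} = i \sqrt{3723}$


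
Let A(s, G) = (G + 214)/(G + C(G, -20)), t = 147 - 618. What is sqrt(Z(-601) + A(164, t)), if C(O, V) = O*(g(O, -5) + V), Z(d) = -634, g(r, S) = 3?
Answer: I*sqrt(2250476151)/1884 ≈ 25.18*I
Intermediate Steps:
t = -471
C(O, V) = O*(3 + V)
A(s, G) = -(214 + G)/(16*G) (A(s, G) = (G + 214)/(G + G*(3 - 20)) = (214 + G)/(G + G*(-17)) = (214 + G)/(G - 17*G) = (214 + G)/((-16*G)) = (214 + G)*(-1/(16*G)) = -(214 + G)/(16*G))
sqrt(Z(-601) + A(164, t)) = sqrt(-634 + (1/16)*(-214 - 1*(-471))/(-471)) = sqrt(-634 + (1/16)*(-1/471)*(-214 + 471)) = sqrt(-634 + (1/16)*(-1/471)*257) = sqrt(-634 - 257/7536) = sqrt(-4778081/7536) = I*sqrt(2250476151)/1884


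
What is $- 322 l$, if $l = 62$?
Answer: $-19964$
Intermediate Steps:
$- 322 l = \left(-322\right) 62 = -19964$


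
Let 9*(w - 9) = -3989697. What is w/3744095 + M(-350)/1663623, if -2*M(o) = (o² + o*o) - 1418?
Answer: -132607291433/692084728465 ≈ -0.19161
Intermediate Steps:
w = -1329872/3 (w = 9 + (⅑)*(-3989697) = 9 - 1329899/3 = -1329872/3 ≈ -4.4329e+5)
M(o) = 709 - o² (M(o) = -((o² + o*o) - 1418)/2 = -((o² + o²) - 1418)/2 = -(2*o² - 1418)/2 = -(-1418 + 2*o²)/2 = 709 - o²)
w/3744095 + M(-350)/1663623 = -1329872/3/3744095 + (709 - 1*(-350)²)/1663623 = -1329872/3*1/3744095 + (709 - 1*122500)*(1/1663623) = -1329872/11232285 + (709 - 122500)*(1/1663623) = -1329872/11232285 - 121791*1/1663623 = -1329872/11232285 - 40597/554541 = -132607291433/692084728465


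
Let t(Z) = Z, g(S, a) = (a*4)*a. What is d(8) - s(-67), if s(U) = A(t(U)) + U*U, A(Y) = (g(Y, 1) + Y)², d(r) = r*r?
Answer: -8394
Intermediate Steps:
g(S, a) = 4*a² (g(S, a) = (4*a)*a = 4*a²)
d(r) = r²
A(Y) = (4 + Y)² (A(Y) = (4*1² + Y)² = (4*1 + Y)² = (4 + Y)²)
s(U) = U² + (4 + U)² (s(U) = (4 + U)² + U*U = (4 + U)² + U² = U² + (4 + U)²)
d(8) - s(-67) = 8² - ((-67)² + (4 - 67)²) = 64 - (4489 + (-63)²) = 64 - (4489 + 3969) = 64 - 1*8458 = 64 - 8458 = -8394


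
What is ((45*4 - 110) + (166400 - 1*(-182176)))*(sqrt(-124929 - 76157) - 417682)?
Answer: -145623158572 + 348646*I*sqrt(201086) ≈ -1.4562e+11 + 1.5634e+8*I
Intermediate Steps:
((45*4 - 110) + (166400 - 1*(-182176)))*(sqrt(-124929 - 76157) - 417682) = ((180 - 110) + (166400 + 182176))*(sqrt(-201086) - 417682) = (70 + 348576)*(I*sqrt(201086) - 417682) = 348646*(-417682 + I*sqrt(201086)) = -145623158572 + 348646*I*sqrt(201086)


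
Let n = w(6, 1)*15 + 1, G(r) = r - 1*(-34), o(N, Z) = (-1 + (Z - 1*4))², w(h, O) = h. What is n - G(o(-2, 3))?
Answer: 53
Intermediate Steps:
o(N, Z) = (-5 + Z)² (o(N, Z) = (-1 + (Z - 4))² = (-1 + (-4 + Z))² = (-5 + Z)²)
G(r) = 34 + r (G(r) = r + 34 = 34 + r)
n = 91 (n = 6*15 + 1 = 90 + 1 = 91)
n - G(o(-2, 3)) = 91 - (34 + (-5 + 3)²) = 91 - (34 + (-2)²) = 91 - (34 + 4) = 91 - 1*38 = 91 - 38 = 53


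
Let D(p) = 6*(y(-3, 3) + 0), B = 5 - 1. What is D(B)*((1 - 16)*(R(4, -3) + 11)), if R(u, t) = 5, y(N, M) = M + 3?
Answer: -8640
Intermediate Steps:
y(N, M) = 3 + M
B = 4
D(p) = 36 (D(p) = 6*((3 + 3) + 0) = 6*(6 + 0) = 6*6 = 36)
D(B)*((1 - 16)*(R(4, -3) + 11)) = 36*((1 - 16)*(5 + 11)) = 36*(-15*16) = 36*(-240) = -8640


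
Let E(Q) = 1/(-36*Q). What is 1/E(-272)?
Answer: 9792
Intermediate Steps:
E(Q) = -1/(36*Q)
1/E(-272) = 1/(-1/36/(-272)) = 1/(-1/36*(-1/272)) = 1/(1/9792) = 9792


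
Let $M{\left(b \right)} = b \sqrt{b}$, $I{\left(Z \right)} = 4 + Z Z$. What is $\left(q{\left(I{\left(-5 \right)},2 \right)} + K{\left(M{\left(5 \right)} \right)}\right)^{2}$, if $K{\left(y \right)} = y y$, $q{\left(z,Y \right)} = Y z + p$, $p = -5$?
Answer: $31684$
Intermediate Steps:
$I{\left(Z \right)} = 4 + Z^{2}$
$M{\left(b \right)} = b^{\frac{3}{2}}$
$q{\left(z,Y \right)} = -5 + Y z$ ($q{\left(z,Y \right)} = Y z - 5 = -5 + Y z$)
$K{\left(y \right)} = y^{2}$
$\left(q{\left(I{\left(-5 \right)},2 \right)} + K{\left(M{\left(5 \right)} \right)}\right)^{2} = \left(\left(-5 + 2 \left(4 + \left(-5\right)^{2}\right)\right) + \left(5^{\frac{3}{2}}\right)^{2}\right)^{2} = \left(\left(-5 + 2 \left(4 + 25\right)\right) + \left(5 \sqrt{5}\right)^{2}\right)^{2} = \left(\left(-5 + 2 \cdot 29\right) + 125\right)^{2} = \left(\left(-5 + 58\right) + 125\right)^{2} = \left(53 + 125\right)^{2} = 178^{2} = 31684$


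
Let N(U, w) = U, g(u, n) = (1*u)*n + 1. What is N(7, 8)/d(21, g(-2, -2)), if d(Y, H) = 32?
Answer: 7/32 ≈ 0.21875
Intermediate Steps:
g(u, n) = 1 + n*u (g(u, n) = u*n + 1 = n*u + 1 = 1 + n*u)
N(7, 8)/d(21, g(-2, -2)) = 7/32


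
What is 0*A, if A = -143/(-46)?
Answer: 0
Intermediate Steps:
A = 143/46 (A = -143*(-1/46) = 143/46 ≈ 3.1087)
0*A = 0*(143/46) = 0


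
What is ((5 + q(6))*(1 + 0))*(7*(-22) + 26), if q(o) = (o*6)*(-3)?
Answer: 13184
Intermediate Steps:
q(o) = -18*o (q(o) = (6*o)*(-3) = -18*o)
((5 + q(6))*(1 + 0))*(7*(-22) + 26) = ((5 - 18*6)*(1 + 0))*(7*(-22) + 26) = ((5 - 108)*1)*(-154 + 26) = -103*1*(-128) = -103*(-128) = 13184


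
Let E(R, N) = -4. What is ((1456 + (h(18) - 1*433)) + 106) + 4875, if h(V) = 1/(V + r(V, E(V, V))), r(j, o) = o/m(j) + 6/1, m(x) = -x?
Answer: 1308881/218 ≈ 6004.0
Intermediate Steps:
r(j, o) = 6 - o/j (r(j, o) = o/((-j)) + 6/1 = o*(-1/j) + 6*1 = -o/j + 6 = 6 - o/j)
h(V) = 1/(6 + V + 4/V) (h(V) = 1/(V + (6 - 1*(-4)/V)) = 1/(V + (6 + 4/V)) = 1/(6 + V + 4/V))
((1456 + (h(18) - 1*433)) + 106) + 4875 = ((1456 + (18/(4 + 18² + 6*18) - 1*433)) + 106) + 4875 = ((1456 + (18/(4 + 324 + 108) - 433)) + 106) + 4875 = ((1456 + (18/436 - 433)) + 106) + 4875 = ((1456 + (18*(1/436) - 433)) + 106) + 4875 = ((1456 + (9/218 - 433)) + 106) + 4875 = ((1456 - 94385/218) + 106) + 4875 = (223023/218 + 106) + 4875 = 246131/218 + 4875 = 1308881/218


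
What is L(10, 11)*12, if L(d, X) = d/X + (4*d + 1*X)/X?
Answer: 732/11 ≈ 66.545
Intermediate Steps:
L(d, X) = d/X + (X + 4*d)/X (L(d, X) = d/X + (4*d + X)/X = d/X + (X + 4*d)/X)
L(10, 11)*12 = ((11 + 5*10)/11)*12 = ((11 + 50)/11)*12 = ((1/11)*61)*12 = (61/11)*12 = 732/11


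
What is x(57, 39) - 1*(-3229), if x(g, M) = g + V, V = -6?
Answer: 3280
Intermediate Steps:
x(g, M) = -6 + g (x(g, M) = g - 6 = -6 + g)
x(57, 39) - 1*(-3229) = (-6 + 57) - 1*(-3229) = 51 + 3229 = 3280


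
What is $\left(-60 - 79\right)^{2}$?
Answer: $19321$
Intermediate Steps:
$\left(-60 - 79\right)^{2} = \left(-139\right)^{2} = 19321$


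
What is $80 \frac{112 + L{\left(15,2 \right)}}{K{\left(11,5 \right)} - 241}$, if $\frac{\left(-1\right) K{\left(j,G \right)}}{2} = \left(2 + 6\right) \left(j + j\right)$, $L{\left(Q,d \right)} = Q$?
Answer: $- \frac{10160}{593} \approx -17.133$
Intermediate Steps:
$K{\left(j,G \right)} = - 32 j$ ($K{\left(j,G \right)} = - 2 \left(2 + 6\right) \left(j + j\right) = - 2 \cdot 8 \cdot 2 j = - 2 \cdot 16 j = - 32 j$)
$80 \frac{112 + L{\left(15,2 \right)}}{K{\left(11,5 \right)} - 241} = 80 \frac{112 + 15}{\left(-32\right) 11 - 241} = 80 \frac{127}{-352 - 241} = 80 \frac{127}{-593} = 80 \cdot 127 \left(- \frac{1}{593}\right) = 80 \left(- \frac{127}{593}\right) = - \frac{10160}{593}$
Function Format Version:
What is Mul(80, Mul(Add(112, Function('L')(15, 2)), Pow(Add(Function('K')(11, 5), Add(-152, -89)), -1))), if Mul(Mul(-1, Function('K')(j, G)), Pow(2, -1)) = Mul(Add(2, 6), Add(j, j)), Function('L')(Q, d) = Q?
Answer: Rational(-10160, 593) ≈ -17.133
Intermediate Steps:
Function('K')(j, G) = Mul(-32, j) (Function('K')(j, G) = Mul(-2, Mul(Add(2, 6), Add(j, j))) = Mul(-2, Mul(8, Mul(2, j))) = Mul(-2, Mul(16, j)) = Mul(-32, j))
Mul(80, Mul(Add(112, Function('L')(15, 2)), Pow(Add(Function('K')(11, 5), Add(-152, -89)), -1))) = Mul(80, Mul(Add(112, 15), Pow(Add(Mul(-32, 11), Add(-152, -89)), -1))) = Mul(80, Mul(127, Pow(Add(-352, -241), -1))) = Mul(80, Mul(127, Pow(-593, -1))) = Mul(80, Mul(127, Rational(-1, 593))) = Mul(80, Rational(-127, 593)) = Rational(-10160, 593)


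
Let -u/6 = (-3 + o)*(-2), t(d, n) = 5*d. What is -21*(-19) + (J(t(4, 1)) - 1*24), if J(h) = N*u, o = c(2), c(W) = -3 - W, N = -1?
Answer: 471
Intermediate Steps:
o = -5 (o = -3 - 1*2 = -3 - 2 = -5)
u = -96 (u = -6*(-3 - 5)*(-2) = -(-48)*(-2) = -6*16 = -96)
J(h) = 96 (J(h) = -1*(-96) = 96)
-21*(-19) + (J(t(4, 1)) - 1*24) = -21*(-19) + (96 - 1*24) = 399 + (96 - 24) = 399 + 72 = 471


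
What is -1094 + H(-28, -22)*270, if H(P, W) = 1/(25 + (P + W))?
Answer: -5524/5 ≈ -1104.8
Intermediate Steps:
H(P, W) = 1/(25 + P + W)
-1094 + H(-28, -22)*270 = -1094 + 270/(25 - 28 - 22) = -1094 + 270/(-25) = -1094 - 1/25*270 = -1094 - 54/5 = -5524/5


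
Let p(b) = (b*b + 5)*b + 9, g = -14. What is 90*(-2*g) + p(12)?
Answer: 4317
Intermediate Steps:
p(b) = 9 + b*(5 + b²) (p(b) = (b² + 5)*b + 9 = (5 + b²)*b + 9 = b*(5 + b²) + 9 = 9 + b*(5 + b²))
90*(-2*g) + p(12) = 90*(-2*(-14)) + (9 + 12³ + 5*12) = 90*28 + (9 + 1728 + 60) = 2520 + 1797 = 4317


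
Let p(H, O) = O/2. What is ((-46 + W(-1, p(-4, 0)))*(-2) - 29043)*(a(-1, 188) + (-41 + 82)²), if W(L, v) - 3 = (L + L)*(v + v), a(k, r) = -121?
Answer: -45172920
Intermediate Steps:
p(H, O) = O/2 (p(H, O) = O*(½) = O/2)
W(L, v) = 3 + 4*L*v (W(L, v) = 3 + (L + L)*(v + v) = 3 + (2*L)*(2*v) = 3 + 4*L*v)
((-46 + W(-1, p(-4, 0)))*(-2) - 29043)*(a(-1, 188) + (-41 + 82)²) = ((-46 + (3 + 4*(-1)*((½)*0)))*(-2) - 29043)*(-121 + (-41 + 82)²) = ((-46 + (3 + 4*(-1)*0))*(-2) - 29043)*(-121 + 41²) = ((-46 + (3 + 0))*(-2) - 29043)*(-121 + 1681) = ((-46 + 3)*(-2) - 29043)*1560 = (-43*(-2) - 29043)*1560 = (86 - 29043)*1560 = -28957*1560 = -45172920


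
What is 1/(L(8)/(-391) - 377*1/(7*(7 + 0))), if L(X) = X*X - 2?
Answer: -19159/150445 ≈ -0.12735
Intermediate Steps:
L(X) = -2 + X² (L(X) = X² - 2 = -2 + X²)
1/(L(8)/(-391) - 377*1/(7*(7 + 0))) = 1/((-2 + 8²)/(-391) - 377*1/(7*(7 + 0))) = 1/((-2 + 64)*(-1/391) - 377/(7*7)) = 1/(62*(-1/391) - 377/49) = 1/(-62/391 - 377*1/49) = 1/(-62/391 - 377/49) = 1/(-150445/19159) = -19159/150445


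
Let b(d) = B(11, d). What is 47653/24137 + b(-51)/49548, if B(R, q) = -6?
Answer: 393494337/199323346 ≈ 1.9742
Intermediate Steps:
b(d) = -6
47653/24137 + b(-51)/49548 = 47653/24137 - 6/49548 = 47653*(1/24137) - 6*1/49548 = 47653/24137 - 1/8258 = 393494337/199323346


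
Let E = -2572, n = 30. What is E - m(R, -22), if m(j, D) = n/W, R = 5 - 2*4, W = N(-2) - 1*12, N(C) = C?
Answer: -17989/7 ≈ -2569.9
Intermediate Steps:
W = -14 (W = -2 - 1*12 = -2 - 12 = -14)
R = -3 (R = 5 - 8 = -3)
m(j, D) = -15/7 (m(j, D) = 30/(-14) = 30*(-1/14) = -15/7)
E - m(R, -22) = -2572 - 1*(-15/7) = -2572 + 15/7 = -17989/7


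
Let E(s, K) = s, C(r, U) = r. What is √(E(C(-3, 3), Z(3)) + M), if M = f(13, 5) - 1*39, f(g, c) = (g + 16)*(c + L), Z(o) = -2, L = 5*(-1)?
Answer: I*√42 ≈ 6.4807*I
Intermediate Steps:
L = -5
f(g, c) = (-5 + c)*(16 + g) (f(g, c) = (g + 16)*(c - 5) = (16 + g)*(-5 + c) = (-5 + c)*(16 + g))
M = -39 (M = (-80 - 5*13 + 16*5 + 5*13) - 1*39 = (-80 - 65 + 80 + 65) - 39 = 0 - 39 = -39)
√(E(C(-3, 3), Z(3)) + M) = √(-3 - 39) = √(-42) = I*√42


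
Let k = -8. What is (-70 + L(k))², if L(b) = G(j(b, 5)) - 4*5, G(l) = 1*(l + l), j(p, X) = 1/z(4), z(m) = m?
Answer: 32041/4 ≈ 8010.3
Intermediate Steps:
j(p, X) = ¼ (j(p, X) = 1/4 = ¼)
G(l) = 2*l (G(l) = 1*(2*l) = 2*l)
L(b) = -39/2 (L(b) = 2*(¼) - 4*5 = ½ - 20 = -39/2)
(-70 + L(k))² = (-70 - 39/2)² = (-179/2)² = 32041/4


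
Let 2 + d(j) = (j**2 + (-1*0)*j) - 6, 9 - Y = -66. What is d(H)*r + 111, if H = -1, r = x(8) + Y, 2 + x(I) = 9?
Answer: -463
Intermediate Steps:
x(I) = 7 (x(I) = -2 + 9 = 7)
Y = 75 (Y = 9 - 1*(-66) = 9 + 66 = 75)
r = 82 (r = 7 + 75 = 82)
d(j) = -8 + j**2 (d(j) = -2 + ((j**2 + (-1*0)*j) - 6) = -2 + ((j**2 + 0*j) - 6) = -2 + ((j**2 + 0) - 6) = -2 + (j**2 - 6) = -2 + (-6 + j**2) = -8 + j**2)
d(H)*r + 111 = (-8 + (-1)**2)*82 + 111 = (-8 + 1)*82 + 111 = -7*82 + 111 = -574 + 111 = -463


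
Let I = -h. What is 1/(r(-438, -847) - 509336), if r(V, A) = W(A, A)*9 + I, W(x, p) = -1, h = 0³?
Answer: -1/509345 ≈ -1.9633e-6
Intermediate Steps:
h = 0
I = 0 (I = -1*0 = 0)
r(V, A) = -9 (r(V, A) = -1*9 + 0 = -9 + 0 = -9)
1/(r(-438, -847) - 509336) = 1/(-9 - 509336) = 1/(-509345) = -1/509345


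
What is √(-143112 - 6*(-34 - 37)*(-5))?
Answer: 3*I*√16138 ≈ 381.11*I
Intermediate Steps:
√(-143112 - 6*(-34 - 37)*(-5)) = √(-143112 - 6*(-71)*(-5)) = √(-143112 + 426*(-5)) = √(-143112 - 2130) = √(-145242) = 3*I*√16138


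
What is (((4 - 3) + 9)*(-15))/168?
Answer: -25/28 ≈ -0.89286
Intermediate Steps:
(((4 - 3) + 9)*(-15))/168 = ((1 + 9)*(-15))*(1/168) = (10*(-15))*(1/168) = -150*1/168 = -25/28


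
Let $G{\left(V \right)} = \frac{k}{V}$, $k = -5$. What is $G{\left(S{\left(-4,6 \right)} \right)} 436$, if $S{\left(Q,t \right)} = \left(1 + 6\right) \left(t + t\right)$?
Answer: $- \frac{545}{21} \approx -25.952$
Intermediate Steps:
$S{\left(Q,t \right)} = 14 t$ ($S{\left(Q,t \right)} = 7 \cdot 2 t = 14 t$)
$G{\left(V \right)} = - \frac{5}{V}$
$G{\left(S{\left(-4,6 \right)} \right)} 436 = - \frac{5}{14 \cdot 6} \cdot 436 = - \frac{5}{84} \cdot 436 = \left(-5\right) \frac{1}{84} \cdot 436 = \left(- \frac{5}{84}\right) 436 = - \frac{545}{21}$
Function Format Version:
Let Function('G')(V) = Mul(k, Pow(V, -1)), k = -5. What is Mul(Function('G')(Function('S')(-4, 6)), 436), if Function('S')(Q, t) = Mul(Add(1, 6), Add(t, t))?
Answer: Rational(-545, 21) ≈ -25.952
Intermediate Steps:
Function('S')(Q, t) = Mul(14, t) (Function('S')(Q, t) = Mul(7, Mul(2, t)) = Mul(14, t))
Function('G')(V) = Mul(-5, Pow(V, -1))
Mul(Function('G')(Function('S')(-4, 6)), 436) = Mul(Mul(-5, Pow(Mul(14, 6), -1)), 436) = Mul(Mul(-5, Pow(84, -1)), 436) = Mul(Mul(-5, Rational(1, 84)), 436) = Mul(Rational(-5, 84), 436) = Rational(-545, 21)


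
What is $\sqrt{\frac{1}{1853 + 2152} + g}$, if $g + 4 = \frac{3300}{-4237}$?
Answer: $\frac{i \sqrt{152890477041395}}{5656395} \approx 2.186 i$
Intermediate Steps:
$g = - \frac{20248}{4237}$ ($g = -4 + \frac{3300}{-4237} = -4 + 3300 \left(- \frac{1}{4237}\right) = -4 - \frac{3300}{4237} = - \frac{20248}{4237} \approx -4.7789$)
$\sqrt{\frac{1}{1853 + 2152} + g} = \sqrt{\frac{1}{1853 + 2152} - \frac{20248}{4237}} = \sqrt{\frac{1}{4005} - \frac{20248}{4237}} = \sqrt{- \frac{81089003}{16969185}} = \frac{i \sqrt{152890477041395}}{5656395}$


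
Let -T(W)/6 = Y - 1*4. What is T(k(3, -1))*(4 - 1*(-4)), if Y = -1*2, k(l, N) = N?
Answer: 288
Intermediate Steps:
Y = -2
T(W) = 36 (T(W) = -6*(-2 - 1*4) = -6*(-2 - 4) = -6*(-6) = 36)
T(k(3, -1))*(4 - 1*(-4)) = 36*(4 - 1*(-4)) = 36*(4 + 4) = 36*8 = 288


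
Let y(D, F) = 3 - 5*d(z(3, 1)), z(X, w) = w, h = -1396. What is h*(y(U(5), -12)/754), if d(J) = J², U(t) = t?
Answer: 1396/377 ≈ 3.7029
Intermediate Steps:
y(D, F) = -2 (y(D, F) = 3 - 5*1² = 3 - 5*1 = 3 - 5 = -2)
h*(y(U(5), -12)/754) = -(-2792)/754 = -1396*(-1/377) = 1396/377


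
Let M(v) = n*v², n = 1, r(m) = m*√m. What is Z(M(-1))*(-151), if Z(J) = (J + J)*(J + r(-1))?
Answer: -302 + 302*I ≈ -302.0 + 302.0*I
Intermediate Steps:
r(m) = m^(3/2)
M(v) = v² (M(v) = 1*v² = v²)
Z(J) = 2*J*(J - I) (Z(J) = (J + J)*(J + (-1)^(3/2)) = (2*J)*(J - I) = 2*J*(J - I))
Z(M(-1))*(-151) = (2*(-1)²*((-1)² - I))*(-151) = (2*1*(1 - I))*(-151) = (2 - 2*I)*(-151) = -302 + 302*I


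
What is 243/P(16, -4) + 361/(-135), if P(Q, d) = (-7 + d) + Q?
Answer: 1240/27 ≈ 45.926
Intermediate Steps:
P(Q, d) = -7 + Q + d
243/P(16, -4) + 361/(-135) = 243/(-7 + 16 - 4) + 361/(-135) = 243/5 + 361*(-1/135) = 243*(⅕) - 361/135 = 243/5 - 361/135 = 1240/27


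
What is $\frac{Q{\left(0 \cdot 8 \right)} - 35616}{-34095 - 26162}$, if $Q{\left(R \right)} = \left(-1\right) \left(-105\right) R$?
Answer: $\frac{35616}{60257} \approx 0.59107$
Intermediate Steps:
$Q{\left(R \right)} = 105 R$
$\frac{Q{\left(0 \cdot 8 \right)} - 35616}{-34095 - 26162} = \frac{105 \cdot 0 \cdot 8 - 35616}{-34095 - 26162} = \frac{105 \cdot 0 - 35616}{-60257} = \left(0 - 35616\right) \left(- \frac{1}{60257}\right) = \left(-35616\right) \left(- \frac{1}{60257}\right) = \frac{35616}{60257}$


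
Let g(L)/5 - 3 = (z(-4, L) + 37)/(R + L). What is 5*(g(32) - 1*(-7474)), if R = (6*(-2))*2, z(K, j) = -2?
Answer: 300435/8 ≈ 37554.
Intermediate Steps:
R = -24 (R = -12*2 = -24)
g(L) = 15 + 175/(-24 + L) (g(L) = 15 + 5*((-2 + 37)/(-24 + L)) = 15 + 5*(35/(-24 + L)) = 15 + 175/(-24 + L))
5*(g(32) - 1*(-7474)) = 5*(5*(-37 + 3*32)/(-24 + 32) - 1*(-7474)) = 5*(5*(-37 + 96)/8 + 7474) = 5*(5*(1/8)*59 + 7474) = 5*(295/8 + 7474) = 5*(60087/8) = 300435/8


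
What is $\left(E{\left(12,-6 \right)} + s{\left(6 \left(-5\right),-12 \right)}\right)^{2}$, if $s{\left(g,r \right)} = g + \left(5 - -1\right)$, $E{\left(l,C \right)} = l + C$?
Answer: $324$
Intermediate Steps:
$E{\left(l,C \right)} = C + l$
$s{\left(g,r \right)} = 6 + g$ ($s{\left(g,r \right)} = g + \left(5 + 1\right) = g + 6 = 6 + g$)
$\left(E{\left(12,-6 \right)} + s{\left(6 \left(-5\right),-12 \right)}\right)^{2} = \left(\left(-6 + 12\right) + \left(6 + 6 \left(-5\right)\right)\right)^{2} = \left(6 + \left(6 - 30\right)\right)^{2} = \left(6 - 24\right)^{2} = \left(-18\right)^{2} = 324$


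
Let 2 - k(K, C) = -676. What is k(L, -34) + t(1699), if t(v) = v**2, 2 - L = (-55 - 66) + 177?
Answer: 2887279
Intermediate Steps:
L = -54 (L = 2 - ((-55 - 66) + 177) = 2 - (-121 + 177) = 2 - 1*56 = 2 - 56 = -54)
k(K, C) = 678 (k(K, C) = 2 - 1*(-676) = 2 + 676 = 678)
k(L, -34) + t(1699) = 678 + 1699**2 = 678 + 2886601 = 2887279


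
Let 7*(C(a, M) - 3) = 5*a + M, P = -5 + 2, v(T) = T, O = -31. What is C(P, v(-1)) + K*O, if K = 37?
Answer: -8024/7 ≈ -1146.3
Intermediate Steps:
P = -3
C(a, M) = 3 + M/7 + 5*a/7 (C(a, M) = 3 + (5*a + M)/7 = 3 + (M + 5*a)/7 = 3 + (M/7 + 5*a/7) = 3 + M/7 + 5*a/7)
C(P, v(-1)) + K*O = (3 + (⅐)*(-1) + (5/7)*(-3)) + 37*(-31) = (3 - ⅐ - 15/7) - 1147 = 5/7 - 1147 = -8024/7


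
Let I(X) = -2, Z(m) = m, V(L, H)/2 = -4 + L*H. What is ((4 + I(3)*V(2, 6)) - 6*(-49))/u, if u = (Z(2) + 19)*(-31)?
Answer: -38/93 ≈ -0.40860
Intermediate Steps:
V(L, H) = -8 + 2*H*L (V(L, H) = 2*(-4 + L*H) = 2*(-4 + H*L) = -8 + 2*H*L)
u = -651 (u = (2 + 19)*(-31) = 21*(-31) = -651)
((4 + I(3)*V(2, 6)) - 6*(-49))/u = ((4 - 2*(-8 + 2*6*2)) - 6*(-49))/(-651) = ((4 - 2*(-8 + 24)) + 294)*(-1/651) = ((4 - 2*16) + 294)*(-1/651) = ((4 - 32) + 294)*(-1/651) = (-28 + 294)*(-1/651) = 266*(-1/651) = -38/93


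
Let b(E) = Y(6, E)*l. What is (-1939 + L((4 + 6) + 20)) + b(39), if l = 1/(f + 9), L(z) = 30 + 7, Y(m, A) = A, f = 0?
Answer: -5693/3 ≈ -1897.7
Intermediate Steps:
L(z) = 37
l = ⅑ (l = 1/(0 + 9) = 1/9 = ⅑ ≈ 0.11111)
b(E) = E/9 (b(E) = E*(⅑) = E/9)
(-1939 + L((4 + 6) + 20)) + b(39) = (-1939 + 37) + (⅑)*39 = -1902 + 13/3 = -5693/3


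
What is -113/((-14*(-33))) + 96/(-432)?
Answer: -647/1386 ≈ -0.46681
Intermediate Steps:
-113/((-14*(-33))) + 96/(-432) = -113/462 + 96*(-1/432) = -113*1/462 - 2/9 = -113/462 - 2/9 = -647/1386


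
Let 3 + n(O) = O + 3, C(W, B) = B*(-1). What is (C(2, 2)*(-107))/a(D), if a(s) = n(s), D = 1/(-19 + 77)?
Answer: 12412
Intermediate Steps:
C(W, B) = -B
D = 1/58 ≈ 0.017241
n(O) = O (n(O) = -3 + (O + 3) = -3 + (3 + O) = O)
a(s) = s
(C(2, 2)*(-107))/a(D) = (-1*2*(-107))/(1/58) = -2*(-107)*58 = 214*58 = 12412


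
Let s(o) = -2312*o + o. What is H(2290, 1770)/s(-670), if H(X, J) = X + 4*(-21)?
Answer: 1103/774185 ≈ 0.0014247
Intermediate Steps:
s(o) = -2311*o
H(X, J) = -84 + X (H(X, J) = X - 84 = -84 + X)
H(2290, 1770)/s(-670) = (-84 + 2290)/((-2311*(-670))) = 2206/1548370 = 2206*(1/1548370) = 1103/774185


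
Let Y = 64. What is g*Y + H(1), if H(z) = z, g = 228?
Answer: 14593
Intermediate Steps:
g*Y + H(1) = 228*64 + 1 = 14592 + 1 = 14593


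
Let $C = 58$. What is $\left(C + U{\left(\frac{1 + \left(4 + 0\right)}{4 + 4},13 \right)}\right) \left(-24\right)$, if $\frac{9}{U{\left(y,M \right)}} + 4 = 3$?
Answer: $-1176$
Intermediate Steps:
$U{\left(y,M \right)} = -9$ ($U{\left(y,M \right)} = \frac{9}{-4 + 3} = \frac{9}{-1} = 9 \left(-1\right) = -9$)
$\left(C + U{\left(\frac{1 + \left(4 + 0\right)}{4 + 4},13 \right)}\right) \left(-24\right) = \left(58 - 9\right) \left(-24\right) = 49 \left(-24\right) = -1176$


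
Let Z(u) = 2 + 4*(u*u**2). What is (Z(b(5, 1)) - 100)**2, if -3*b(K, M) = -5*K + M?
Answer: 3802500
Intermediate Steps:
b(K, M) = -M/3 + 5*K/3 (b(K, M) = -(-5*K + M)/3 = -(M - 5*K)/3 = -M/3 + 5*K/3)
Z(u) = 2 + 4*u**3
(Z(b(5, 1)) - 100)**2 = ((2 + 4*(-1/3*1 + (5/3)*5)**3) - 100)**2 = ((2 + 4*(-1/3 + 25/3)**3) - 100)**2 = ((2 + 4*8**3) - 100)**2 = ((2 + 4*512) - 100)**2 = ((2 + 2048) - 100)**2 = (2050 - 100)**2 = 1950**2 = 3802500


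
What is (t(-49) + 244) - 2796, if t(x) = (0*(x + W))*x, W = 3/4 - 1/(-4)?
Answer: -2552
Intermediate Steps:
W = 1 (W = 3*(¼) - 1*(-¼) = ¾ + ¼ = 1)
t(x) = 0 (t(x) = (0*(x + 1))*x = (0*(1 + x))*x = 0*x = 0)
(t(-49) + 244) - 2796 = (0 + 244) - 2796 = 244 - 2796 = -2552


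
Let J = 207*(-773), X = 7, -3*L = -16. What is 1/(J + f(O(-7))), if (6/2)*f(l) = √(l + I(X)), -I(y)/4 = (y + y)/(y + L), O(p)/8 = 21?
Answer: -1973469/315776747935 - 4*√1554/947330243805 ≈ -6.2497e-6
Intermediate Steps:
L = 16/3 (L = -⅓*(-16) = 16/3 ≈ 5.3333)
O(p) = 168 (O(p) = 8*21 = 168)
J = -160011
I(y) = -8*y/(16/3 + y) (I(y) = -4*(y + y)/(y + 16/3) = -4*2*y/(16/3 + y) = -8*y/(16/3 + y))
f(l) = √(-168/37 + l)/3 (f(l) = √(l - 24*7/(16 + 3*7))/3 = √(l - 24*7/(16 + 21))/3 = √(l - 24*7/37)/3 = √(l - 24*7*1/37)/3 = √(l - 168/37)/3 = √(-168/37 + l)/3)
1/(J + f(O(-7))) = 1/(-160011 + √(-6216 + 1369*168)/111) = 1/(-160011 + √(-6216 + 229992)/111) = 1/(-160011 + √223776/111) = 1/(-160011 + (12*√1554)/111) = 1/(-160011 + 4*√1554/37)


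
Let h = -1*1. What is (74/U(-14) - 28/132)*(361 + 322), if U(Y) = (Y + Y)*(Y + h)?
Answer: -56689/2310 ≈ -24.541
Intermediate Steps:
h = -1
U(Y) = 2*Y*(-1 + Y) (U(Y) = (Y + Y)*(Y - 1) = (2*Y)*(-1 + Y) = 2*Y*(-1 + Y))
(74/U(-14) - 28/132)*(361 + 322) = (74/((2*(-14)*(-1 - 14))) - 28/132)*(361 + 322) = (74/((2*(-14)*(-15))) - 28*1/132)*683 = (74/420 - 7/33)*683 = (74*(1/420) - 7/33)*683 = (37/210 - 7/33)*683 = -83/2310*683 = -56689/2310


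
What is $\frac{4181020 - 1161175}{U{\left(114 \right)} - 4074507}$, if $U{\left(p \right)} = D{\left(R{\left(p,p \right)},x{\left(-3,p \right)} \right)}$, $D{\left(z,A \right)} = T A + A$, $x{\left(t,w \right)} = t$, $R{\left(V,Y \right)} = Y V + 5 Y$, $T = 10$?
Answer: $- \frac{201323}{271636} \approx -0.74115$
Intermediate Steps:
$R{\left(V,Y \right)} = 5 Y + V Y$ ($R{\left(V,Y \right)} = V Y + 5 Y = 5 Y + V Y$)
$D{\left(z,A \right)} = 11 A$ ($D{\left(z,A \right)} = 10 A + A = 11 A$)
$U{\left(p \right)} = -33$ ($U{\left(p \right)} = 11 \left(-3\right) = -33$)
$\frac{4181020 - 1161175}{U{\left(114 \right)} - 4074507} = \frac{4181020 - 1161175}{-33 - 4074507} = \frac{3019845}{-4074540} = 3019845 \left(- \frac{1}{4074540}\right) = - \frac{201323}{271636}$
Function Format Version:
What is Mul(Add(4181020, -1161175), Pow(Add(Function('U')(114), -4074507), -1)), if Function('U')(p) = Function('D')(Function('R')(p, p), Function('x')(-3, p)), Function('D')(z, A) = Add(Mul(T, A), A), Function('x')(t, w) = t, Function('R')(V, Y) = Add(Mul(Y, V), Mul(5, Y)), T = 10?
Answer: Rational(-201323, 271636) ≈ -0.74115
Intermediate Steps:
Function('R')(V, Y) = Add(Mul(5, Y), Mul(V, Y)) (Function('R')(V, Y) = Add(Mul(V, Y), Mul(5, Y)) = Add(Mul(5, Y), Mul(V, Y)))
Function('D')(z, A) = Mul(11, A) (Function('D')(z, A) = Add(Mul(10, A), A) = Mul(11, A))
Function('U')(p) = -33 (Function('U')(p) = Mul(11, -3) = -33)
Mul(Add(4181020, -1161175), Pow(Add(Function('U')(114), -4074507), -1)) = Mul(Add(4181020, -1161175), Pow(Add(-33, -4074507), -1)) = Mul(3019845, Pow(-4074540, -1)) = Mul(3019845, Rational(-1, 4074540)) = Rational(-201323, 271636)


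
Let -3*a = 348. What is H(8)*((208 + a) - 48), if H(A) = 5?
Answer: 220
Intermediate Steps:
a = -116 (a = -⅓*348 = -116)
H(8)*((208 + a) - 48) = 5*((208 - 116) - 48) = 5*(92 - 48) = 5*44 = 220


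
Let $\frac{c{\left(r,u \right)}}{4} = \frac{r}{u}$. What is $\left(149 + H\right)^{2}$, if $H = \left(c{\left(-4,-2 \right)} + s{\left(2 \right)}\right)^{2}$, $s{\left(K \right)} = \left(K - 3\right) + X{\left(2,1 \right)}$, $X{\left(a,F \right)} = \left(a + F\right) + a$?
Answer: $85849$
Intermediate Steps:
$X{\left(a,F \right)} = F + 2 a$ ($X{\left(a,F \right)} = \left(F + a\right) + a = F + 2 a$)
$c{\left(r,u \right)} = \frac{4 r}{u}$ ($c{\left(r,u \right)} = 4 \frac{r}{u} = \frac{4 r}{u}$)
$s{\left(K \right)} = 2 + K$ ($s{\left(K \right)} = \left(K - 3\right) + \left(1 + 2 \cdot 2\right) = \left(-3 + K\right) + \left(1 + 4\right) = \left(-3 + K\right) + 5 = 2 + K$)
$H = 144$ ($H = \left(4 \left(-4\right) \frac{1}{-2} + \left(2 + 2\right)\right)^{2} = \left(4 \left(-4\right) \left(- \frac{1}{2}\right) + 4\right)^{2} = \left(8 + 4\right)^{2} = 12^{2} = 144$)
$\left(149 + H\right)^{2} = \left(149 + 144\right)^{2} = 293^{2} = 85849$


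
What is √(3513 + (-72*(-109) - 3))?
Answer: 3*√1262 ≈ 106.57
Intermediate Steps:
√(3513 + (-72*(-109) - 3)) = √(3513 + (7848 - 3)) = √(3513 + 7845) = √11358 = 3*√1262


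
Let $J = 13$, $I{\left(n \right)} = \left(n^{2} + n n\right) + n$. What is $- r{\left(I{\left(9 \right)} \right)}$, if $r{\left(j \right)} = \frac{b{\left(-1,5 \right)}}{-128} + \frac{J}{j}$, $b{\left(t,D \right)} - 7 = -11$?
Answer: $- \frac{587}{5472} \approx -0.10727$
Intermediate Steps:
$I{\left(n \right)} = n + 2 n^{2}$ ($I{\left(n \right)} = \left(n^{2} + n^{2}\right) + n = 2 n^{2} + n = n + 2 n^{2}$)
$b{\left(t,D \right)} = -4$ ($b{\left(t,D \right)} = 7 - 11 = -4$)
$r{\left(j \right)} = \frac{1}{32} + \frac{13}{j}$ ($r{\left(j \right)} = - \frac{4}{-128} + \frac{13}{j} = \left(-4\right) \left(- \frac{1}{128}\right) + \frac{13}{j} = \frac{1}{32} + \frac{13}{j}$)
$- r{\left(I{\left(9 \right)} \right)} = - \frac{416 + 9 \left(1 + 2 \cdot 9\right)}{32 \cdot 9 \left(1 + 2 \cdot 9\right)} = - \frac{416 + 9 \left(1 + 18\right)}{32 \cdot 9 \left(1 + 18\right)} = - \frac{416 + 9 \cdot 19}{32 \cdot 9 \cdot 19} = - \frac{416 + 171}{32 \cdot 171} = - \frac{587}{32 \cdot 171} = \left(-1\right) \frac{587}{5472} = - \frac{587}{5472}$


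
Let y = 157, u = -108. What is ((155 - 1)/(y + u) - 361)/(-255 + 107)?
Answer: 2505/1036 ≈ 2.4180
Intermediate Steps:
((155 - 1)/(y + u) - 361)/(-255 + 107) = ((155 - 1)/(157 - 108) - 361)/(-255 + 107) = (154/49 - 361)/(-148) = (154*(1/49) - 361)*(-1/148) = (22/7 - 361)*(-1/148) = -2505/7*(-1/148) = 2505/1036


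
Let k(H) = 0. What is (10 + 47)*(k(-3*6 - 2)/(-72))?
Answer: 0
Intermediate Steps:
(10 + 47)*(k(-3*6 - 2)/(-72)) = (10 + 47)*(0/(-72)) = 57*(0*(-1/72)) = 57*0 = 0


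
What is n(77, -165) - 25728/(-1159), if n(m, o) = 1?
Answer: 26887/1159 ≈ 23.198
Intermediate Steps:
n(77, -165) - 25728/(-1159) = 1 - 25728/(-1159) = 1 - 25728*(-1/1159) = 1 + 25728/1159 = 26887/1159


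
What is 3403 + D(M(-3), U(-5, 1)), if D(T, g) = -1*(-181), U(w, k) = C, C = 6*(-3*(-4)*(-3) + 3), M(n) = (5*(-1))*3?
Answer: 3584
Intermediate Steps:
M(n) = -15 (M(n) = -5*3 = -15)
C = -198 (C = 6*(12*(-3) + 3) = 6*(-36 + 3) = 6*(-33) = -198)
U(w, k) = -198
D(T, g) = 181
3403 + D(M(-3), U(-5, 1)) = 3403 + 181 = 3584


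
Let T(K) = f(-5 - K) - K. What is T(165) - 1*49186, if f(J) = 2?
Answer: -49349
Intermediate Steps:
T(K) = 2 - K
T(165) - 1*49186 = (2 - 1*165) - 1*49186 = (2 - 165) - 49186 = -163 - 49186 = -49349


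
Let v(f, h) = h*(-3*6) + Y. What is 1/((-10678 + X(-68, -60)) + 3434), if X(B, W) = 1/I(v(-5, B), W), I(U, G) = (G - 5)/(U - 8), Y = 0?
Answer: -65/472076 ≈ -0.00013769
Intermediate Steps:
v(f, h) = -18*h (v(f, h) = h*(-3*6) + 0 = h*(-18) + 0 = -18*h + 0 = -18*h)
I(U, G) = (-5 + G)/(-8 + U)
X(B, W) = (-8 - 18*B)/(-5 + W) (X(B, W) = 1/((-5 + W)/(-8 - 18*B)) = (-8 - 18*B)/(-5 + W))
1/((-10678 + X(-68, -60)) + 3434) = 1/((-10678 + 2*(-4 - 9*(-68))/(-5 - 60)) + 3434) = 1/((-10678 + 2*(-4 + 612)/(-65)) + 3434) = 1/((-10678 + 2*(-1/65)*608) + 3434) = 1/((-10678 - 1216/65) + 3434) = 1/(-695286/65 + 3434) = 1/(-472076/65) = -65/472076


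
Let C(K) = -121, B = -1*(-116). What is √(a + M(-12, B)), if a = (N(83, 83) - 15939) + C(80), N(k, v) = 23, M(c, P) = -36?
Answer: I*√16073 ≈ 126.78*I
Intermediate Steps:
B = 116
a = -16037 (a = (23 - 15939) - 121 = -15916 - 121 = -16037)
√(a + M(-12, B)) = √(-16037 - 36) = √(-16073) = I*√16073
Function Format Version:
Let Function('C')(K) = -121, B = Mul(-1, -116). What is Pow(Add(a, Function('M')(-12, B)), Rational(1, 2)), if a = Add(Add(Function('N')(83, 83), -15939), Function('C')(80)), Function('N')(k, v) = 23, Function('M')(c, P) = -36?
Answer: Mul(I, Pow(16073, Rational(1, 2))) ≈ Mul(126.78, I)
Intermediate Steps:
B = 116
a = -16037 (a = Add(Add(23, -15939), -121) = Add(-15916, -121) = -16037)
Pow(Add(a, Function('M')(-12, B)), Rational(1, 2)) = Pow(Add(-16037, -36), Rational(1, 2)) = Pow(-16073, Rational(1, 2)) = Mul(I, Pow(16073, Rational(1, 2)))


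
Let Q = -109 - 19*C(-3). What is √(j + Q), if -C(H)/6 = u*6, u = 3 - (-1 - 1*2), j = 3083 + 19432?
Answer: √26510 ≈ 162.82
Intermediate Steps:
j = 22515
u = 6 (u = 3 - (-1 - 2) = 3 - 1*(-3) = 3 + 3 = 6)
C(H) = -216 (C(H) = -36*6 = -6*36 = -216)
Q = 3995 (Q = -109 - 19*(-216) = -109 + 4104 = 3995)
√(j + Q) = √(22515 + 3995) = √26510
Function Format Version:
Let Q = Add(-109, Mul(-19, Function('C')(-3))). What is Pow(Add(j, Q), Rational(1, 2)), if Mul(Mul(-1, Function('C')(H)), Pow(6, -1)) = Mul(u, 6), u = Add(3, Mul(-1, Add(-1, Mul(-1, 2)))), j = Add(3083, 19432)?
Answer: Pow(26510, Rational(1, 2)) ≈ 162.82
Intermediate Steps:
j = 22515
u = 6 (u = Add(3, Mul(-1, Add(-1, -2))) = Add(3, Mul(-1, -3)) = Add(3, 3) = 6)
Function('C')(H) = -216 (Function('C')(H) = Mul(-6, Mul(6, 6)) = Mul(-6, 36) = -216)
Q = 3995 (Q = Add(-109, Mul(-19, -216)) = Add(-109, 4104) = 3995)
Pow(Add(j, Q), Rational(1, 2)) = Pow(Add(22515, 3995), Rational(1, 2)) = Pow(26510, Rational(1, 2))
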